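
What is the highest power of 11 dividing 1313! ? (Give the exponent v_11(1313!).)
v_11(1313!) = 129

Legendre's formula: v_p(n!) = Σ_{k ≥ 1} ⌊n / p^k⌋. For p = 11, n = 1313, the terms are:
  ⌊1313/11^1⌋ = ⌊1313/11⌋ = 119
  ⌊1313/11^2⌋ = ⌊1313/121⌋ = 10
(the next term ⌊1313/11^3⌋ = 0, terminating the sum). Summing: v_11(1313!) = 119 + 10 = 129.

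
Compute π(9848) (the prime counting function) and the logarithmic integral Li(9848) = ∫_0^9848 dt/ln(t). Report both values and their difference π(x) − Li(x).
π(9848) = 1214;  Li(9848) ≈ 1229.62;  π(x) − Li(x) ≈ -15.62.

Direct count of primes ≤ 9848 gives π(9848) = 1214. Numerical evaluation of the logarithmic integral gives Li(9848) ≈ 1229.62. The difference π(x) − Li(x) ≈ -15.62 is typically negative for small/moderate x (Li(x) overestimates), though Littlewood's theorem shows this sign changes infinitely often.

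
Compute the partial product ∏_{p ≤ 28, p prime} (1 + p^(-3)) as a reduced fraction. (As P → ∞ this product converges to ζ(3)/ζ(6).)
∏ = 16117288424681472/13642976755448975

The primes p ≤ 28 are [2, 3, 5, 7, 11, 13, 17, 19, 23]. For each, (1 + 1/p^3) = (p^3 + 1)/p^3. Multiplying these fractions over p ∈ [2, 3, 5, 7, 11, 13, 17, 19, 23] gives 16117288424681472/13642976755448975. (In the limit P → ∞ this tends to ζ(3)/ζ(6).)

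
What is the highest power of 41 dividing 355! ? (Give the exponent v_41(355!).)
v_41(355!) = 8

Legendre's formula: v_p(n!) = Σ_{k ≥ 1} ⌊n / p^k⌋. For p = 41, n = 355, the terms are:
  ⌊355/41^1⌋ = ⌊355/41⌋ = 8
(the next term ⌊355/41^2⌋ = 0, terminating the sum). Summing: v_41(355!) = 8 = 8.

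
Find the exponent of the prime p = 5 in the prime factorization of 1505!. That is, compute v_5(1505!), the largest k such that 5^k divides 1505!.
v_5(1505!) = 375

Legendre's formula: v_p(n!) = Σ_{k ≥ 1} ⌊n / p^k⌋. For p = 5, n = 1505, the terms are:
  ⌊1505/5^1⌋ = ⌊1505/5⌋ = 301
  ⌊1505/5^2⌋ = ⌊1505/25⌋ = 60
  ⌊1505/5^3⌋ = ⌊1505/125⌋ = 12
  ⌊1505/5^4⌋ = ⌊1505/625⌋ = 2
(the next term ⌊1505/5^5⌋ = 0, terminating the sum). Summing: v_5(1505!) = 301 + 60 + 12 + 2 = 375.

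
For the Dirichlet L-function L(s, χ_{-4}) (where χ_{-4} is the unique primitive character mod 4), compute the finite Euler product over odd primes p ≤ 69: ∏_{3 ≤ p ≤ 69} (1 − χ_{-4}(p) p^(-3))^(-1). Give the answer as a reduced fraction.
∏ = 497044101252700953274063170881740849527845657594881/512972994773739111227016105418519405174088647311360

The odd primes p ≤ 69 are [3, 5, 7, 11, 13, 17, 19, 23, 29, 31, 37, 41, 43, 47, 53, 59, 61, 67]. For each, χ(p) = 1 if p ≡ 1 mod 4, χ(p) = −1 if p ≡ 3 mod 4. Taking (1 − χ(p)/p^3)^(-1) = p^3/(p^3 − χ(p)): (1 − (-1)/3^3)^(-1) · (1 − (1)/5^3)^(-1) · (1 − (-1)/7^3)^(-1) · (1 − (-1)/11^3)^(-1) · (1 − (1)/13^3)^(-1) · (1 − (1)/17^3)^(-1) · (1 − (-1)/19^3)^(-1) · (1 − (-1)/23^3)^(-1) · (1 − (1)/29^3)^(-1) · (1 − (-1)/31^3)^(-1) · (1 − (1)/37^3)^(-1) · (1 − (1)/41^3)^(-1) · (1 − (-1)/43^3)^(-1) · (1 − (-1)/47^3)^(-1) · (1 − (1)/53^3)^(-1) · (1 − (-1)/59^3)^(-1) · (1 − (1)/61^3)^(-1) · (1 − (-1)/67^3)^(-1) = 497044101252700953274063170881740849527845657594881/512972994773739111227016105418519405174088647311360.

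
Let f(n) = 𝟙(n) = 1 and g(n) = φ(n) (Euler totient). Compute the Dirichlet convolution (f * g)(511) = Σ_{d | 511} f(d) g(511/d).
(𝟙 * φ)(511) = 511

Divisors of 511: [1, 7, 73, 511]. For each d | 511:
  d = 1: 𝟙(1) · φ(511/1) = 1 · 432 = 432
  d = 7: 𝟙(7) · φ(511/7) = 1 · 72 = 72
  d = 73: 𝟙(73) · φ(511/73) = 1 · 6 = 6
  d = 511: 𝟙(511) · φ(511/511) = 1 · 1 = 1
Summing: (𝟙 * φ)(511) = 432 + 72 + 6 + 1 = 511.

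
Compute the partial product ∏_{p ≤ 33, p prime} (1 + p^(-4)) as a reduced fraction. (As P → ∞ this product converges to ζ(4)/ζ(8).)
∏ = 377183486665353545574471751056805902016576/349915921480385530721123181536044923530625

The primes p ≤ 33 are [2, 3, 5, 7, 11, 13, 17, 19, 23, 29, 31]. For each, (1 + 1/p^4) = (p^4 + 1)/p^4. Multiplying these fractions over p ∈ [2, 3, 5, 7, 11, 13, 17, 19, 23, 29, 31] gives 377183486665353545574471751056805902016576/349915921480385530721123181536044923530625. (In the limit P → ∞ this tends to ζ(4)/ζ(8).)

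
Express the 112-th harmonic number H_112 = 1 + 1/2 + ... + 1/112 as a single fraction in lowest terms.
H_112 = 815184434573383335650686014939192934428778620497/153803387341307877636928566091115101174034840640

Direct summation: H_112 = 1 + 1/2 + ... + 1/112. The least common denominator is lcm(1, ..., 112) = 8459186303771933270031071135011330564571916235200; over this denominator the numerator is 8459186303771933270031071135011330564571916235200 + 4229593151885966635015535567505665282285958117600 + 2819728767923977756677023711670443521523972078400 + 2114796575942983317507767783752832641142979058800 + 1691837260754386654006214227002266112914383247040 + 1409864383961988878338511855835221760761986039200 + 1208455186253133324290153019287332937795988033600 + 1057398287971491658753883891876416320571489529400 + 939909589307992585559007903890147840507990692800 + 845918630377193327003107113501133056457191623520 + 769016936706539388184642830455575505870174203200 + 704932191980994439169255927917610880380993019600 + 650706638751687174617774702693179274197839710400 + 604227593126566662145076509643666468897994016800 + 563945753584795551335404742334088704304794415680 + 528699143985745829376941945938208160285744764700 + 497599194339525486472415949118313562621877425600 + 469954794653996292779503951945073920253995346400 + 445220331777470172106898480790070029714311380800 + 422959315188596663501553556750566528228595811760 + 402818395417711108096717673095777645931996011200 + 384508468353269694092321415227787752935087101600 + 367790708859649272610046571087449154981387662400 + 352466095990497219584627963958805440190496509800 + 338367452150877330801242845400453222582876649408 + 325353319375843587308887351346589637098919855200 + 313303196435997528519669301296715946835996897600 + 302113796563283331072538254821833234448997008400 + 291696079440411492070036935690045881536962628800 + 281972876792397775667702371167044352152397207840 + 272876977541030105484873262419720340792642459200 + 264349571992872914688470972969104080142872382350 + 256338978902179796061547610151858501956724734400 + 248799597169762743236207974559156781310938712800 + 241691037250626664858030603857466587559197606720 + 234977397326998146389751975972536960126997673200 + 228626656858700899190028949594900826069511249600 + 222610165888735086053449240395035014857155690400 + 216902212917229058205924900897726424732613236800 + 211479657594298331750776778375283264114297905880 + 206321617165169104147099295975886111331022347200 + 201409197708855554048358836547888822965998005600 + 196725262878417052791420258953751873594695726400 + 192254234176634847046160707613893876467543550800 + 187981917861598517111801580778029568101598138560 + 183895354429824636305023285543724577490693831200 + 179982687314296452553852577340666607756849281600 + 176233047995248609792313981979402720095248254900 + 172636455179019046327164717041047562542284004800 + 169183726075438665400621422700226611291438324704 + 165866398113175162157471983039437854207292475200 + 162676659687921793654443675673294818549459927600 + 159607288750413835283605115754930765369281438400 + 156651598217998764259834650648357973417998448800 + 153803387341307877636928566091115101174034840640 + 151056898281641665536269127410916617224498504200 + 148406777259156724035632826930023343238103793600 + 145848039720205746035018467845022940768481314400 + 143376039046981919831035103983242890924947732800 + 140986438396198887833851185583522176076198603920 + 138675185307736610984115920246087386304457643200 + 136438488770515052742436631209860170396321229600 + 134272798472570369365572557698592548643998670400 + 132174785996436457344235486484552040071436191175 + 130141327750337434923554940538635854839567942080 + 128169489451089898030773805075929250978362367200 + 126256511996596018955687628880766127829431585600 + 124399798584881371618103987279578390655469356400 + 122596902953216424203348857029149718327129220800 + 120845518625313332429015301928733293779598803360 + 119143469067210327746916494859314514993970651200 + 117488698663499073194875987986268480063498836600 + 115879264435231962603165358013853843350300222400 + 114313328429350449595014474797450413034755624800 + 112789150716959110267080948466817740860958883136 + 111305082944367543026724620197517507428577845200 + 109859562386648484026377547207939357981453457600 + 108451106458614529102962450448863212366306618400 + 107078307642682699620646470063434564108505268800 + 105739828797149165875388389187641632057148952940 + 104434398811999176173223100432238648945332299200 + 103160808582584552073549647987943055665511173600 + 101917907274360641807603266686883500777974894400 + 100704598854427777024179418273944411482999002800 + 99519838867905097294483189823662712524375485120 + 98362631439208526395710129476875936797347863200 + 97232026480137164023345645230015293845654209600 + 96127117088317423523080353806946938233771775400 + 95047037121032958090236754325970006343504676800 + 93990958930799258555900790389014784050799069280 + 92958091250241024945396386099025610599691387200 + 91947677214912318152511642771862288745346915600 + 90958992513676701828291087473240113597547486400 + 89991343657148226276926288670333303878424640800 + 89044066355494034421379696158014005942862276160 + 88116523997624304896156990989701360047624127450 + 87208106224452920309598671494962170768782641600 + 86318227589509523163582358520523781271142002400 + 85446326300726598687182536717286167318908244800 + 84591863037719332700310711350113305645719162352 + 83754319839326071980505654802092381827444715200 + 82933199056587581078735991519718927103646237600 + 82128022366717798738165739174867287034678798400 + 81338329843960896827221837836647409274729963800 + 80563679083542221619343534619155529186399202240 + 79803644375206917641802557877465382684640719200 + 79057815923102180093748328364591874435251553600 + 78325799108999382129917325324178986708999224400 + 77607213796072782293863037935883766647448772800 + 76901693670653938818464283045557550587017420320 + 76208885619566966396676316531633608689837083200 + 75528449140820832768134563705458308612249252100 = 44835143901536083460787730821655611393582824127335, so H_112 = 44835143901536083460787730821655611393582824127335/8459186303771933270031071135011330564571916235200; reducing by gcd(44835143901536083460787730821655611393582824127335, 8459186303771933270031071135011330564571916235200) = 55 gives 815184434573383335650686014939192934428778620497/153803387341307877636928566091115101174034840640 ≈ 5.30017. (The PNT-adjacent estimate ln(112) + γ ≈ 5.29571 matches within O(1/n).)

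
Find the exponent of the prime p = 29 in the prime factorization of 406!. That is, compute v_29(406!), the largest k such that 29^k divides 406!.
v_29(406!) = 14

Legendre's formula: v_p(n!) = Σ_{k ≥ 1} ⌊n / p^k⌋. For p = 29, n = 406, the terms are:
  ⌊406/29^1⌋ = ⌊406/29⌋ = 14
(the next term ⌊406/29^2⌋ = 0, terminating the sum). Summing: v_29(406!) = 14 = 14.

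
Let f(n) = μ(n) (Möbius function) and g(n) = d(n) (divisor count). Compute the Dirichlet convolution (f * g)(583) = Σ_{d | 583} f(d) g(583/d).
(μ * d)(583) = 1

Divisors of 583: [1, 11, 53, 583]. For each d | 583:
  d = 1: μ(1) · d(583/1) = 1 · 4 = 4
  d = 11: μ(11) · d(583/11) = -1 · 2 = -2
  d = 53: μ(53) · d(583/53) = -1 · 2 = -2
  d = 583: μ(583) · d(583/583) = 1 · 1 = 1
Summing: (μ * d)(583) = 4 + -2 + -2 + 1 = 1.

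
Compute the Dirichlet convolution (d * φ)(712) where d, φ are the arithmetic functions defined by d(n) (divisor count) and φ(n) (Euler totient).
(d * φ)(712) = 1350

Divisors of 712: [1, 2, 4, 8, 89, 178, 356, 712]. For each d | 712:
  d = 1: d(1) · φ(712/1) = 1 · 352 = 352
  d = 2: d(2) · φ(712/2) = 2 · 176 = 352
  d = 4: d(4) · φ(712/4) = 3 · 88 = 264
  d = 8: d(8) · φ(712/8) = 4 · 88 = 352
  d = 89: d(89) · φ(712/89) = 2 · 4 = 8
  d = 178: d(178) · φ(712/178) = 4 · 2 = 8
  d = 356: d(356) · φ(712/356) = 6 · 1 = 6
  d = 712: d(712) · φ(712/712) = 8 · 1 = 8
Summing: (d * φ)(712) = 352 + 352 + 264 + 352 + 8 + 8 + 6 + 8 = 1350.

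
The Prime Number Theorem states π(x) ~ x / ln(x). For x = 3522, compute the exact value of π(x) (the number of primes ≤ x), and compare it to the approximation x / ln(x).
π(3522) = 491;  x/ln(x) ≈ 431.26;  relative error ≈ 12.17%.

Directly count primes up to 3522: π(3522) = 491. The PNT approximation gives 3522/ln(3522) ≈ 3522/8.16678 ≈ 431.26. Relative error (π(x) − x/ln(x)) / π(x) ≈ 12.17%; the approximation is known to undercount slightly (Li(x) is a better estimate).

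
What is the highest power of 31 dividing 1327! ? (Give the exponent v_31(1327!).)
v_31(1327!) = 43

Legendre's formula: v_p(n!) = Σ_{k ≥ 1} ⌊n / p^k⌋. For p = 31, n = 1327, the terms are:
  ⌊1327/31^1⌋ = ⌊1327/31⌋ = 42
  ⌊1327/31^2⌋ = ⌊1327/961⌋ = 1
(the next term ⌊1327/31^3⌋ = 0, terminating the sum). Summing: v_31(1327!) = 42 + 1 = 43.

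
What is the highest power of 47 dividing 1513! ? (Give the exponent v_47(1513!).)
v_47(1513!) = 32

Legendre's formula: v_p(n!) = Σ_{k ≥ 1} ⌊n / p^k⌋. For p = 47, n = 1513, the terms are:
  ⌊1513/47^1⌋ = ⌊1513/47⌋ = 32
(the next term ⌊1513/47^2⌋ = 0, terminating the sum). Summing: v_47(1513!) = 32 = 32.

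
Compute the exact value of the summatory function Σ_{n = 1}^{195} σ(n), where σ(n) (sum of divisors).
Σ_{n ≤ 195} σ(n) = 31314

Compute σ(n) for each 1 ≤ n ≤ 195: σ(1) = 1, σ(2) = 3, σ(3) = 4, σ(4) = 7, σ(5) = 6, σ(6) = 12, σ(7) = 8, σ(8) = 15, σ(9) = 13, σ(10) = 18, σ(11) = 12, σ(12) = 28, σ(13) = 14, σ(14) = 24, σ(15) = 24, σ(16) = 31, σ(17) = 18, σ(18) = 39, σ(19) = 20, σ(20) = 42, σ(21) = 32, σ(22) = 36, σ(23) = 24, σ(24) = 60, σ(25) = 31, σ(26) = 42, σ(27) = 40, σ(28) = 56, σ(29) = 30, σ(30) = 72, σ(31) = 32, σ(32) = 63, σ(33) = 48, σ(34) = 54, σ(35) = 48, σ(36) = 91, σ(37) = 38, σ(38) = 60, σ(39) = 56, σ(40) = 90, σ(41) = 42, σ(42) = 96, σ(43) = 44, σ(44) = 84, σ(45) = 78, σ(46) = 72, σ(47) = 48, σ(48) = 124, σ(49) = 57, σ(50) = 93, σ(51) = 72, σ(52) = 98, σ(53) = 54, σ(54) = 120, σ(55) = 72, σ(56) = 120, σ(57) = 80, σ(58) = 90, σ(59) = 60, σ(60) = 168, σ(61) = 62, σ(62) = 96, σ(63) = 104, σ(64) = 127, σ(65) = 84, σ(66) = 144, σ(67) = 68, σ(68) = 126, σ(69) = 96, σ(70) = 144, σ(71) = 72, σ(72) = 195, σ(73) = 74, σ(74) = 114, σ(75) = 124, σ(76) = 140, σ(77) = 96, σ(78) = 168, σ(79) = 80, σ(80) = 186, σ(81) = 121, σ(82) = 126, σ(83) = 84, σ(84) = 224, σ(85) = 108, σ(86) = 132, σ(87) = 120, σ(88) = 180, σ(89) = 90, σ(90) = 234, σ(91) = 112, σ(92) = 168, σ(93) = 128, σ(94) = 144, σ(95) = 120, σ(96) = 252, σ(97) = 98, σ(98) = 171, σ(99) = 156, σ(100) = 217, σ(101) = 102, σ(102) = 216, σ(103) = 104, σ(104) = 210, σ(105) = 192, σ(106) = 162, σ(107) = 108, σ(108) = 280, σ(109) = 110, σ(110) = 216, σ(111) = 152, σ(112) = 248, σ(113) = 114, σ(114) = 240, σ(115) = 144, σ(116) = 210, σ(117) = 182, σ(118) = 180, σ(119) = 144, σ(120) = 360, σ(121) = 133, σ(122) = 186, σ(123) = 168, σ(124) = 224, σ(125) = 156, σ(126) = 312, σ(127) = 128, σ(128) = 255, σ(129) = 176, σ(130) = 252, σ(131) = 132, σ(132) = 336, σ(133) = 160, σ(134) = 204, σ(135) = 240, σ(136) = 270, σ(137) = 138, σ(138) = 288, σ(139) = 140, σ(140) = 336, σ(141) = 192, σ(142) = 216, σ(143) = 168, σ(144) = 403, σ(145) = 180, σ(146) = 222, σ(147) = 228, σ(148) = 266, σ(149) = 150, σ(150) = 372, σ(151) = 152, σ(152) = 300, σ(153) = 234, σ(154) = 288, σ(155) = 192, σ(156) = 392, σ(157) = 158, σ(158) = 240, σ(159) = 216, σ(160) = 378, σ(161) = 192, σ(162) = 363, σ(163) = 164, σ(164) = 294, σ(165) = 288, σ(166) = 252, σ(167) = 168, σ(168) = 480, σ(169) = 183, σ(170) = 324, σ(171) = 260, σ(172) = 308, σ(173) = 174, σ(174) = 360, σ(175) = 248, σ(176) = 372, σ(177) = 240, σ(178) = 270, σ(179) = 180, σ(180) = 546, σ(181) = 182, σ(182) = 336, σ(183) = 248, σ(184) = 360, σ(185) = 228, σ(186) = 384, σ(187) = 216, σ(188) = 336, σ(189) = 320, σ(190) = 360, σ(191) = 192, σ(192) = 508, σ(193) = 194, σ(194) = 294, σ(195) = 336. Summing all 195 values: 31314. (Average order: Σ_{n ≤ x} σ(n) ~ (π²/12) x². For x = 195, (π²/12)·195² ≈ 31274.31.)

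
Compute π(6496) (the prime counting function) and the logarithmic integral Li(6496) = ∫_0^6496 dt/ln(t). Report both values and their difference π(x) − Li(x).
π(6496) = 842;  Li(6496) ≈ 857.17;  π(x) − Li(x) ≈ -15.17.

Direct count of primes ≤ 6496 gives π(6496) = 842. Numerical evaluation of the logarithmic integral gives Li(6496) ≈ 857.17. The difference π(x) − Li(x) ≈ -15.17 is typically negative for small/moderate x (Li(x) overestimates), though Littlewood's theorem shows this sign changes infinitely often.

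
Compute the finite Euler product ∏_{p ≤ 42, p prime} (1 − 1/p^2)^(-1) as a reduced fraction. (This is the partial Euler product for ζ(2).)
∏ = 10043314222393291843289/6135418369257504768000

The primes p ≤ 42 are [2, 3, 5, 7, 11, 13, 17, 19, 23, 29, 31, 37, 41]. For each prime, (1 − 1/p^2)^(-1) = p^2 / (p^2 − 1). The product is (1 − 1/2^2)^(-1), (1 − 1/3^2)^(-1), (1 − 1/5^2)^(-1), (1 − 1/7^2)^(-1), (1 − 1/11^2)^(-1), (1 − 1/13^2)^(-1), (1 − 1/17^2)^(-1), (1 − 1/19^2)^(-1), (1 − 1/23^2)^(-1), (1 − 1/29^2)^(-1), (1 − 1/31^2)^(-1), (1 − 1/37^2)^(-1), (1 − 1/41^2)^(-1) = ∏ p^2 / (p^2 − 1) = 10043314222393291843289/6135418369257504768000.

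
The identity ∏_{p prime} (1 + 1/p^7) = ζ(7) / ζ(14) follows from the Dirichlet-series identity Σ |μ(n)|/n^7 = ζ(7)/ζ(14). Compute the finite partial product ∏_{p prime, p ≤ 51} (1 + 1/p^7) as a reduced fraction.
∏ = 263853992248183929955588067841649958807762565359040660091503223132247928290282626850939575242745161896165376/261685269908462752626449098337825267072687203746267710284915637456014619560925349129829845059340019784340625

The primes p ≤ 51 are [2, 3, 5, 7, 11, 13, 17, 19, 23, 29, 31, 37, 41, 43, 47]. For each, (1 + 1/p^7) = (p^7 + 1)/p^7. Multiplying these fractions over p ∈ [2, 3, 5, 7, 11, 13, 17, 19, 23, 29, 31, 37, 41, 43, 47] gives 263853992248183929955588067841649958807762565359040660091503223132247928290282626850939575242745161896165376/261685269908462752626449098337825267072687203746267710284915637456014619560925349129829845059340019784340625. (In the limit P → ∞ this tends to ζ(7)/ζ(14).)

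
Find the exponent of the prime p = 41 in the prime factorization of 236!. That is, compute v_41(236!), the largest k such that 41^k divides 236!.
v_41(236!) = 5

Legendre's formula: v_p(n!) = Σ_{k ≥ 1} ⌊n / p^k⌋. For p = 41, n = 236, the terms are:
  ⌊236/41^1⌋ = ⌊236/41⌋ = 5
(the next term ⌊236/41^2⌋ = 0, terminating the sum). Summing: v_41(236!) = 5 = 5.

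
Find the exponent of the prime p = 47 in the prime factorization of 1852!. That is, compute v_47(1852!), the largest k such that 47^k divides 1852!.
v_47(1852!) = 39

Legendre's formula: v_p(n!) = Σ_{k ≥ 1} ⌊n / p^k⌋. For p = 47, n = 1852, the terms are:
  ⌊1852/47^1⌋ = ⌊1852/47⌋ = 39
(the next term ⌊1852/47^2⌋ = 0, terminating the sum). Summing: v_47(1852!) = 39 = 39.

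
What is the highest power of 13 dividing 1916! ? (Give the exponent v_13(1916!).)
v_13(1916!) = 158

Legendre's formula: v_p(n!) = Σ_{k ≥ 1} ⌊n / p^k⌋. For p = 13, n = 1916, the terms are:
  ⌊1916/13^1⌋ = ⌊1916/13⌋ = 147
  ⌊1916/13^2⌋ = ⌊1916/169⌋ = 11
(the next term ⌊1916/13^3⌋ = 0, terminating the sum). Summing: v_13(1916!) = 147 + 11 = 158.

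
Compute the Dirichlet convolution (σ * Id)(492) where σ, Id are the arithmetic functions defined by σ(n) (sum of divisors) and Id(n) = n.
(σ * Id)(492) = 9877

Divisors of 492: [1, 2, 3, 4, 6, 12, 41, 82, 123, 164, 246, 492]. For each d | 492:
  d = 1: σ(1) · Id(492/1) = 1 · 492 = 492
  d = 2: σ(2) · Id(492/2) = 3 · 246 = 738
  d = 3: σ(3) · Id(492/3) = 4 · 164 = 656
  d = 4: σ(4) · Id(492/4) = 7 · 123 = 861
  d = 6: σ(6) · Id(492/6) = 12 · 82 = 984
  d = 12: σ(12) · Id(492/12) = 28 · 41 = 1148
  d = 41: σ(41) · Id(492/41) = 42 · 12 = 504
  d = 82: σ(82) · Id(492/82) = 126 · 6 = 756
  d = 123: σ(123) · Id(492/123) = 168 · 4 = 672
  d = 164: σ(164) · Id(492/164) = 294 · 3 = 882
  d = 246: σ(246) · Id(492/246) = 504 · 2 = 1008
  d = 492: σ(492) · Id(492/492) = 1176 · 1 = 1176
Summing: (σ * Id)(492) = 492 + 738 + 656 + 861 + 984 + 1148 + 504 + 756 + 672 + 882 + 1008 + 1176 = 9877.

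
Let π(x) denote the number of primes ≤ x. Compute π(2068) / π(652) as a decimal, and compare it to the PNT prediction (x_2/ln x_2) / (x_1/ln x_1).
π(2068)/π(652) = 311/118 ≈ 2.6356;  PNT prediction ≈ 2.6922.

π(652) = 118 and π(2068) = 311, so π(2068)/π(652) ≈ 2.6356. The PNT-predicted ratio is (2068/ln(2068)) / (652/ln(652)) ≈ 2.6922. The two agree to within a few percent, as expected.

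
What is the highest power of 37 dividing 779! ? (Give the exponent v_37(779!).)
v_37(779!) = 21

Legendre's formula: v_p(n!) = Σ_{k ≥ 1} ⌊n / p^k⌋. For p = 37, n = 779, the terms are:
  ⌊779/37^1⌋ = ⌊779/37⌋ = 21
(the next term ⌊779/37^2⌋ = 0, terminating the sum). Summing: v_37(779!) = 21 = 21.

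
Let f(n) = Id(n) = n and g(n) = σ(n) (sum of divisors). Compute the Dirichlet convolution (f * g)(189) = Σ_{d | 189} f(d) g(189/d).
(Id * σ)(189) = 2130

Divisors of 189: [1, 3, 7, 9, 21, 27, 63, 189]. For each d | 189:
  d = 1: Id(1) · σ(189/1) = 1 · 320 = 320
  d = 3: Id(3) · σ(189/3) = 3 · 104 = 312
  d = 7: Id(7) · σ(189/7) = 7 · 40 = 280
  d = 9: Id(9) · σ(189/9) = 9 · 32 = 288
  d = 21: Id(21) · σ(189/21) = 21 · 13 = 273
  d = 27: Id(27) · σ(189/27) = 27 · 8 = 216
  d = 63: Id(63) · σ(189/63) = 63 · 4 = 252
  d = 189: Id(189) · σ(189/189) = 189 · 1 = 189
Summing: (Id * σ)(189) = 320 + 312 + 280 + 288 + 273 + 216 + 252 + 189 = 2130.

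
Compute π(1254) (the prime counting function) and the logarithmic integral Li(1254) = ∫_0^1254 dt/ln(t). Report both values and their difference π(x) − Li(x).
π(1254) = 204;  Li(1254) ≈ 213.77;  π(x) − Li(x) ≈ -9.77.

Direct count of primes ≤ 1254 gives π(1254) = 204. Numerical evaluation of the logarithmic integral gives Li(1254) ≈ 213.77. The difference π(x) − Li(x) ≈ -9.77 is typically negative for small/moderate x (Li(x) overestimates), though Littlewood's theorem shows this sign changes infinitely often.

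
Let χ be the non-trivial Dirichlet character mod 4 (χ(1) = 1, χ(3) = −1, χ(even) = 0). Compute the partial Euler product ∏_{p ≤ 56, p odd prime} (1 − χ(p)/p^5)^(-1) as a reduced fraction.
∏ = 241552412610573346540717288090615330738043013683948985221451329316738054554305/242484077809603940117660402752750309983134701869309180441833184178683110227968

The odd primes p ≤ 56 are [3, 5, 7, 11, 13, 17, 19, 23, 29, 31, 37, 41, 43, 47, 53]. For each, χ(p) = 1 if p ≡ 1 mod 4, χ(p) = −1 if p ≡ 3 mod 4. Taking (1 − χ(p)/p^5)^(-1) = p^5/(p^5 − χ(p)): (1 − (-1)/3^5)^(-1) · (1 − (1)/5^5)^(-1) · (1 − (-1)/7^5)^(-1) · (1 − (-1)/11^5)^(-1) · (1 − (1)/13^5)^(-1) · (1 − (1)/17^5)^(-1) · (1 − (-1)/19^5)^(-1) · (1 − (-1)/23^5)^(-1) · (1 − (1)/29^5)^(-1) · (1 − (-1)/31^5)^(-1) · (1 − (1)/37^5)^(-1) · (1 − (1)/41^5)^(-1) · (1 − (-1)/43^5)^(-1) · (1 − (-1)/47^5)^(-1) · (1 − (1)/53^5)^(-1) = 241552412610573346540717288090615330738043013683948985221451329316738054554305/242484077809603940117660402752750309983134701869309180441833184178683110227968.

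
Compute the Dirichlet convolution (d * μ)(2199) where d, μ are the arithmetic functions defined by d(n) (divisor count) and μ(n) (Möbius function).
(d * μ)(2199) = 1

Divisors of 2199: [1, 3, 733, 2199]. For each d | 2199:
  d = 1: d(1) · μ(2199/1) = 1 · 1 = 1
  d = 3: d(3) · μ(2199/3) = 2 · -1 = -2
  d = 733: d(733) · μ(2199/733) = 2 · -1 = -2
  d = 2199: d(2199) · μ(2199/2199) = 4 · 1 = 4
Summing: (d * μ)(2199) = 1 + -2 + -2 + 4 = 1.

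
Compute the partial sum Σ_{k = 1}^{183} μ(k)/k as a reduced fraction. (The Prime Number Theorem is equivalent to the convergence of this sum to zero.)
Σ μ(k)/k = -9343595117515137578604221545686714814220917855566318160407897740846266/899557715467591630453369012945614634379252921727391775909918599930435715

Values of μ(k) for 1 ≤ k ≤ 183: μ(1) = 1, μ(2) = -1, μ(3) = -1, μ(5) = -1, μ(6) = 1, μ(7) = -1, μ(10) = 1, μ(11) = -1, μ(13) = -1, μ(14) = 1, μ(15) = 1, μ(17) = -1, μ(19) = -1, μ(21) = 1, μ(22) = 1, μ(23) = -1, μ(26) = 1, μ(29) = -1, μ(30) = -1, μ(31) = -1, μ(33) = 1, μ(34) = 1, μ(35) = 1, μ(37) = -1, μ(38) = 1, μ(39) = 1, μ(41) = -1, μ(42) = -1, μ(43) = -1, μ(46) = 1, μ(47) = -1, μ(51) = 1, μ(53) = -1, μ(55) = 1, μ(57) = 1, μ(58) = 1, μ(59) = -1, μ(61) = -1, μ(62) = 1, μ(65) = 1, μ(66) = -1, μ(67) = -1, μ(69) = 1, μ(70) = -1, μ(71) = -1, μ(73) = -1, μ(74) = 1, μ(77) = 1, μ(78) = -1, μ(79) = -1, μ(82) = 1, μ(83) = -1, μ(85) = 1, μ(86) = 1, μ(87) = 1, μ(89) = -1, μ(91) = 1, μ(93) = 1, μ(94) = 1, μ(95) = 1, μ(97) = -1, μ(101) = -1, μ(102) = -1, μ(103) = -1, μ(105) = -1, μ(106) = 1, μ(107) = -1, μ(109) = -1, μ(110) = -1, μ(111) = 1, μ(113) = -1, μ(114) = -1, μ(115) = 1, μ(118) = 1, μ(119) = 1, μ(122) = 1, μ(123) = 1, μ(127) = -1, μ(129) = 1, μ(130) = -1, μ(131) = -1, μ(133) = 1, μ(134) = 1, μ(137) = -1, μ(138) = -1, μ(139) = -1, μ(141) = 1, μ(142) = 1, μ(143) = 1, μ(145) = 1, μ(146) = 1, μ(149) = -1, μ(151) = -1, μ(154) = -1, μ(155) = 1, μ(157) = -1, μ(158) = 1, μ(159) = 1, μ(161) = 1, μ(163) = -1, μ(165) = -1, μ(166) = 1, μ(167) = -1, μ(170) = -1, μ(173) = -1, μ(174) = -1, μ(177) = 1, μ(178) = 1, μ(179) = -1, μ(181) = -1, μ(182) = -1, μ(183) = 1, with μ = 0 on non-squarefree integers. Summing μ(k)/k for k where μ(k) ≠ 0 gives -9343595117515137578604221545686714814220917855566318160407897740846266/899557715467591630453369012945614634379252921727391775909918599930435715 ≈ -0.0104. (PNT ⟺ this sum → 0 as n → ∞.)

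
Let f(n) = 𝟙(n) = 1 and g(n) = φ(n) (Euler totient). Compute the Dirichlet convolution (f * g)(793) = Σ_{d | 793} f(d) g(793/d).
(𝟙 * φ)(793) = 793

Divisors of 793: [1, 13, 61, 793]. For each d | 793:
  d = 1: 𝟙(1) · φ(793/1) = 1 · 720 = 720
  d = 13: 𝟙(13) · φ(793/13) = 1 · 60 = 60
  d = 61: 𝟙(61) · φ(793/61) = 1 · 12 = 12
  d = 793: 𝟙(793) · φ(793/793) = 1 · 1 = 1
Summing: (𝟙 * φ)(793) = 720 + 60 + 12 + 1 = 793.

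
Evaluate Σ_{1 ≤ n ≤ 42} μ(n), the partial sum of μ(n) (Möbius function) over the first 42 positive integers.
Σ_{n ≤ 42} μ(n) = -2

Compute μ(n) for each 1 ≤ n ≤ 42: μ(1) = 1, μ(2) = -1, μ(3) = -1, μ(4) = 0, μ(5) = -1, μ(6) = 1, μ(7) = -1, μ(8) = 0, μ(9) = 0, μ(10) = 1, μ(11) = -1, μ(12) = 0, μ(13) = -1, μ(14) = 1, μ(15) = 1, μ(16) = 0, μ(17) = -1, μ(18) = 0, μ(19) = -1, μ(20) = 0, μ(21) = 1, μ(22) = 1, μ(23) = -1, μ(24) = 0, μ(25) = 0, μ(26) = 1, μ(27) = 0, μ(28) = 0, μ(29) = -1, μ(30) = -1, μ(31) = -1, μ(32) = 0, μ(33) = 1, μ(34) = 1, μ(35) = 1, μ(36) = 0, μ(37) = -1, μ(38) = 1, μ(39) = 1, μ(40) = 0, μ(41) = -1, μ(42) = -1. Summing all 42 values: -2. (Mertens function M(x) = Σ_{n ≤ x} μ(n); on average M(x) should be small (PNT ⟺ M(x) = o(x)).)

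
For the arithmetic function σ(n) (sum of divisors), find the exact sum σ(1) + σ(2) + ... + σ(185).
Σ_{n ≤ 185} σ(n) = 28174

Compute σ(n) for each 1 ≤ n ≤ 185: σ(1) = 1, σ(2) = 3, σ(3) = 4, σ(4) = 7, σ(5) = 6, σ(6) = 12, σ(7) = 8, σ(8) = 15, σ(9) = 13, σ(10) = 18, σ(11) = 12, σ(12) = 28, σ(13) = 14, σ(14) = 24, σ(15) = 24, σ(16) = 31, σ(17) = 18, σ(18) = 39, σ(19) = 20, σ(20) = 42, σ(21) = 32, σ(22) = 36, σ(23) = 24, σ(24) = 60, σ(25) = 31, σ(26) = 42, σ(27) = 40, σ(28) = 56, σ(29) = 30, σ(30) = 72, σ(31) = 32, σ(32) = 63, σ(33) = 48, σ(34) = 54, σ(35) = 48, σ(36) = 91, σ(37) = 38, σ(38) = 60, σ(39) = 56, σ(40) = 90, σ(41) = 42, σ(42) = 96, σ(43) = 44, σ(44) = 84, σ(45) = 78, σ(46) = 72, σ(47) = 48, σ(48) = 124, σ(49) = 57, σ(50) = 93, σ(51) = 72, σ(52) = 98, σ(53) = 54, σ(54) = 120, σ(55) = 72, σ(56) = 120, σ(57) = 80, σ(58) = 90, σ(59) = 60, σ(60) = 168, σ(61) = 62, σ(62) = 96, σ(63) = 104, σ(64) = 127, σ(65) = 84, σ(66) = 144, σ(67) = 68, σ(68) = 126, σ(69) = 96, σ(70) = 144, σ(71) = 72, σ(72) = 195, σ(73) = 74, σ(74) = 114, σ(75) = 124, σ(76) = 140, σ(77) = 96, σ(78) = 168, σ(79) = 80, σ(80) = 186, σ(81) = 121, σ(82) = 126, σ(83) = 84, σ(84) = 224, σ(85) = 108, σ(86) = 132, σ(87) = 120, σ(88) = 180, σ(89) = 90, σ(90) = 234, σ(91) = 112, σ(92) = 168, σ(93) = 128, σ(94) = 144, σ(95) = 120, σ(96) = 252, σ(97) = 98, σ(98) = 171, σ(99) = 156, σ(100) = 217, σ(101) = 102, σ(102) = 216, σ(103) = 104, σ(104) = 210, σ(105) = 192, σ(106) = 162, σ(107) = 108, σ(108) = 280, σ(109) = 110, σ(110) = 216, σ(111) = 152, σ(112) = 248, σ(113) = 114, σ(114) = 240, σ(115) = 144, σ(116) = 210, σ(117) = 182, σ(118) = 180, σ(119) = 144, σ(120) = 360, σ(121) = 133, σ(122) = 186, σ(123) = 168, σ(124) = 224, σ(125) = 156, σ(126) = 312, σ(127) = 128, σ(128) = 255, σ(129) = 176, σ(130) = 252, σ(131) = 132, σ(132) = 336, σ(133) = 160, σ(134) = 204, σ(135) = 240, σ(136) = 270, σ(137) = 138, σ(138) = 288, σ(139) = 140, σ(140) = 336, σ(141) = 192, σ(142) = 216, σ(143) = 168, σ(144) = 403, σ(145) = 180, σ(146) = 222, σ(147) = 228, σ(148) = 266, σ(149) = 150, σ(150) = 372, σ(151) = 152, σ(152) = 300, σ(153) = 234, σ(154) = 288, σ(155) = 192, σ(156) = 392, σ(157) = 158, σ(158) = 240, σ(159) = 216, σ(160) = 378, σ(161) = 192, σ(162) = 363, σ(163) = 164, σ(164) = 294, σ(165) = 288, σ(166) = 252, σ(167) = 168, σ(168) = 480, σ(169) = 183, σ(170) = 324, σ(171) = 260, σ(172) = 308, σ(173) = 174, σ(174) = 360, σ(175) = 248, σ(176) = 372, σ(177) = 240, σ(178) = 270, σ(179) = 180, σ(180) = 546, σ(181) = 182, σ(182) = 336, σ(183) = 248, σ(184) = 360, σ(185) = 228. Summing all 185 values: 28174. (Average order: Σ_{n ≤ x} σ(n) ~ (π²/12) x². For x = 185, (π²/12)·185² ≈ 28148.93.)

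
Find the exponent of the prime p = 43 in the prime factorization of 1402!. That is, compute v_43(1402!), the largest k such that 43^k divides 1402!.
v_43(1402!) = 32

Legendre's formula: v_p(n!) = Σ_{k ≥ 1} ⌊n / p^k⌋. For p = 43, n = 1402, the terms are:
  ⌊1402/43^1⌋ = ⌊1402/43⌋ = 32
(the next term ⌊1402/43^2⌋ = 0, terminating the sum). Summing: v_43(1402!) = 32 = 32.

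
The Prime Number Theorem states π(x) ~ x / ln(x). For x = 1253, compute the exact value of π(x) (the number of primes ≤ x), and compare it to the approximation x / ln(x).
π(1253) = 204;  x/ln(x) ≈ 175.66;  relative error ≈ 13.89%.

Directly count primes up to 1253: π(1253) = 204. The PNT approximation gives 1253/ln(1253) ≈ 1253/7.13330 ≈ 175.66. Relative error (π(x) − x/ln(x)) / π(x) ≈ 13.89%; the approximation is known to undercount slightly (Li(x) is a better estimate).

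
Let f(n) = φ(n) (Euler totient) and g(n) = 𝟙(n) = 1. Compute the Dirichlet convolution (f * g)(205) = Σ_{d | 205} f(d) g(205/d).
(φ * 𝟙)(205) = 205

Divisors of 205: [1, 5, 41, 205]. For each d | 205:
  d = 1: φ(1) · 𝟙(205/1) = 1 · 1 = 1
  d = 5: φ(5) · 𝟙(205/5) = 4 · 1 = 4
  d = 41: φ(41) · 𝟙(205/41) = 40 · 1 = 40
  d = 205: φ(205) · 𝟙(205/205) = 160 · 1 = 160
Summing: (φ * 𝟙)(205) = 1 + 4 + 40 + 160 = 205.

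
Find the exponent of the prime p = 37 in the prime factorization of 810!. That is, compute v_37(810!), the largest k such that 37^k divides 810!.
v_37(810!) = 21

Legendre's formula: v_p(n!) = Σ_{k ≥ 1} ⌊n / p^k⌋. For p = 37, n = 810, the terms are:
  ⌊810/37^1⌋ = ⌊810/37⌋ = 21
(the next term ⌊810/37^2⌋ = 0, terminating the sum). Summing: v_37(810!) = 21 = 21.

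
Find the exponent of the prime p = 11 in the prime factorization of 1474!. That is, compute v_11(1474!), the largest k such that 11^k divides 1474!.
v_11(1474!) = 147

Legendre's formula: v_p(n!) = Σ_{k ≥ 1} ⌊n / p^k⌋. For p = 11, n = 1474, the terms are:
  ⌊1474/11^1⌋ = ⌊1474/11⌋ = 134
  ⌊1474/11^2⌋ = ⌊1474/121⌋ = 12
  ⌊1474/11^3⌋ = ⌊1474/1331⌋ = 1
(the next term ⌊1474/11^4⌋ = 0, terminating the sum). Summing: v_11(1474!) = 134 + 12 + 1 = 147.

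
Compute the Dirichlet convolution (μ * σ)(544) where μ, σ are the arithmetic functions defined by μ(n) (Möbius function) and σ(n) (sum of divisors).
(μ * σ)(544) = 544

Divisors of 544: [1, 2, 4, 8, 16, 17, 32, 34, 68, 136, 272, 544]. For each d | 544:
  d = 1: μ(1) · σ(544/1) = 1 · 1134 = 1134
  d = 2: μ(2) · σ(544/2) = -1 · 558 = -558
  d = 4: μ(4) · σ(544/4) = 0 · 270 = 0
  d = 8: μ(8) · σ(544/8) = 0 · 126 = 0
  d = 16: μ(16) · σ(544/16) = 0 · 54 = 0
  d = 17: μ(17) · σ(544/17) = -1 · 63 = -63
  d = 32: μ(32) · σ(544/32) = 0 · 18 = 0
  d = 34: μ(34) · σ(544/34) = 1 · 31 = 31
  d = 68: μ(68) · σ(544/68) = 0 · 15 = 0
  d = 136: μ(136) · σ(544/136) = 0 · 7 = 0
  d = 272: μ(272) · σ(544/272) = 0 · 3 = 0
  d = 544: μ(544) · σ(544/544) = 0 · 1 = 0
Summing: (μ * σ)(544) = 1134 + -558 + 0 + 0 + 0 + -63 + 0 + 31 + 0 + 0 + 0 + 0 = 544.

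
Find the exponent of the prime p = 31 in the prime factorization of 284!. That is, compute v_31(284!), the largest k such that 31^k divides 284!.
v_31(284!) = 9

Legendre's formula: v_p(n!) = Σ_{k ≥ 1} ⌊n / p^k⌋. For p = 31, n = 284, the terms are:
  ⌊284/31^1⌋ = ⌊284/31⌋ = 9
(the next term ⌊284/31^2⌋ = 0, terminating the sum). Summing: v_31(284!) = 9 = 9.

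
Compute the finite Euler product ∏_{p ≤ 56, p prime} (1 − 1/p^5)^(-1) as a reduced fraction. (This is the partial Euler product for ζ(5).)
∏ = 16271272514460981588256692497708850770212394550299268449499486458883457010851/15691809316785373562301814354101424660311534867697905028310662923501211484160

The primes p ≤ 56 are [2, 3, 5, 7, 11, 13, 17, 19, 23, 29, 31, 37, 41, 43, 47, 53]. For each prime, (1 − 1/p^5)^(-1) = p^5 / (p^5 − 1). The product is (1 − 1/2^5)^(-1), (1 − 1/3^5)^(-1), (1 − 1/5^5)^(-1), (1 − 1/7^5)^(-1), (1 − 1/11^5)^(-1), (1 − 1/13^5)^(-1), (1 − 1/17^5)^(-1), (1 − 1/19^5)^(-1), (1 − 1/23^5)^(-1), (1 − 1/29^5)^(-1), (1 − 1/31^5)^(-1), (1 − 1/37^5)^(-1), (1 − 1/41^5)^(-1), (1 − 1/43^5)^(-1), (1 − 1/47^5)^(-1), (1 − 1/53^5)^(-1) = ∏ p^5 / (p^5 − 1) = 16271272514460981588256692497708850770212394550299268449499486458883457010851/15691809316785373562301814354101424660311534867697905028310662923501211484160.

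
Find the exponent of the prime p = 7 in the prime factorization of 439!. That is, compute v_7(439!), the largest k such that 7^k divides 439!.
v_7(439!) = 71

Legendre's formula: v_p(n!) = Σ_{k ≥ 1} ⌊n / p^k⌋. For p = 7, n = 439, the terms are:
  ⌊439/7^1⌋ = ⌊439/7⌋ = 62
  ⌊439/7^2⌋ = ⌊439/49⌋ = 8
  ⌊439/7^3⌋ = ⌊439/343⌋ = 1
(the next term ⌊439/7^4⌋ = 0, terminating the sum). Summing: v_7(439!) = 62 + 8 + 1 = 71.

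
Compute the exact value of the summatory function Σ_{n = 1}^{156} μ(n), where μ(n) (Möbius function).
Σ_{n ≤ 156} μ(n) = -1

Compute μ(n) for each 1 ≤ n ≤ 156: μ(1) = 1, μ(2) = -1, μ(3) = -1, μ(4) = 0, μ(5) = -1, μ(6) = 1, μ(7) = -1, μ(8) = 0, μ(9) = 0, μ(10) = 1, μ(11) = -1, μ(12) = 0, μ(13) = -1, μ(14) = 1, μ(15) = 1, μ(16) = 0, μ(17) = -1, μ(18) = 0, μ(19) = -1, μ(20) = 0, μ(21) = 1, μ(22) = 1, μ(23) = -1, μ(24) = 0, μ(25) = 0, μ(26) = 1, μ(27) = 0, μ(28) = 0, μ(29) = -1, μ(30) = -1, μ(31) = -1, μ(32) = 0, μ(33) = 1, μ(34) = 1, μ(35) = 1, μ(36) = 0, μ(37) = -1, μ(38) = 1, μ(39) = 1, μ(40) = 0, μ(41) = -1, μ(42) = -1, μ(43) = -1, μ(44) = 0, μ(45) = 0, μ(46) = 1, μ(47) = -1, μ(48) = 0, μ(49) = 0, μ(50) = 0, μ(51) = 1, μ(52) = 0, μ(53) = -1, μ(54) = 0, μ(55) = 1, μ(56) = 0, μ(57) = 1, μ(58) = 1, μ(59) = -1, μ(60) = 0, μ(61) = -1, μ(62) = 1, μ(63) = 0, μ(64) = 0, μ(65) = 1, μ(66) = -1, μ(67) = -1, μ(68) = 0, μ(69) = 1, μ(70) = -1, μ(71) = -1, μ(72) = 0, μ(73) = -1, μ(74) = 1, μ(75) = 0, μ(76) = 0, μ(77) = 1, μ(78) = -1, μ(79) = -1, μ(80) = 0, μ(81) = 0, μ(82) = 1, μ(83) = -1, μ(84) = 0, μ(85) = 1, μ(86) = 1, μ(87) = 1, μ(88) = 0, μ(89) = -1, μ(90) = 0, μ(91) = 1, μ(92) = 0, μ(93) = 1, μ(94) = 1, μ(95) = 1, μ(96) = 0, μ(97) = -1, μ(98) = 0, μ(99) = 0, μ(100) = 0, μ(101) = -1, μ(102) = -1, μ(103) = -1, μ(104) = 0, μ(105) = -1, μ(106) = 1, μ(107) = -1, μ(108) = 0, μ(109) = -1, μ(110) = -1, μ(111) = 1, μ(112) = 0, μ(113) = -1, μ(114) = -1, μ(115) = 1, μ(116) = 0, μ(117) = 0, μ(118) = 1, μ(119) = 1, μ(120) = 0, μ(121) = 0, μ(122) = 1, μ(123) = 1, μ(124) = 0, μ(125) = 0, μ(126) = 0, μ(127) = -1, μ(128) = 0, μ(129) = 1, μ(130) = -1, μ(131) = -1, μ(132) = 0, μ(133) = 1, μ(134) = 1, μ(135) = 0, μ(136) = 0, μ(137) = -1, μ(138) = -1, μ(139) = -1, μ(140) = 0, μ(141) = 1, μ(142) = 1, μ(143) = 1, μ(144) = 0, μ(145) = 1, μ(146) = 1, μ(147) = 0, μ(148) = 0, μ(149) = -1, μ(150) = 0, μ(151) = -1, μ(152) = 0, μ(153) = 0, μ(154) = -1, μ(155) = 1, μ(156) = 0. Summing all 156 values: -1. (Mertens function M(x) = Σ_{n ≤ x} μ(n); on average M(x) should be small (PNT ⟺ M(x) = o(x)).)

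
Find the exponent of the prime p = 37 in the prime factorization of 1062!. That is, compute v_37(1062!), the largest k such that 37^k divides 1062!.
v_37(1062!) = 28

Legendre's formula: v_p(n!) = Σ_{k ≥ 1} ⌊n / p^k⌋. For p = 37, n = 1062, the terms are:
  ⌊1062/37^1⌋ = ⌊1062/37⌋ = 28
(the next term ⌊1062/37^2⌋ = 0, terminating the sum). Summing: v_37(1062!) = 28 = 28.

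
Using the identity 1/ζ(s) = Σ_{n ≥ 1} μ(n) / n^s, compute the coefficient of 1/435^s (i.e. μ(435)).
μ(435) = -1

Factor n = 435 = 3 · 5 · 29. μ(n) = 0 if any exponent ≥ 2 (not squarefree); otherwise μ(n) = (−1)^{ω(n)} where ω(n) is the number of distinct prime factors. Applying: μ(435) = -1.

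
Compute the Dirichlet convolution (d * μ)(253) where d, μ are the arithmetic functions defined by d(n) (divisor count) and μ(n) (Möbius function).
(d * μ)(253) = 1

Divisors of 253: [1, 11, 23, 253]. For each d | 253:
  d = 1: d(1) · μ(253/1) = 1 · 1 = 1
  d = 11: d(11) · μ(253/11) = 2 · -1 = -2
  d = 23: d(23) · μ(253/23) = 2 · -1 = -2
  d = 253: d(253) · μ(253/253) = 4 · 1 = 4
Summing: (d * μ)(253) = 1 + -2 + -2 + 4 = 1.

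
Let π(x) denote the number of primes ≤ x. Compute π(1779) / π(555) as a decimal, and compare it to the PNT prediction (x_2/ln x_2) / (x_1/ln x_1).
π(1779)/π(555) = 275/101 ≈ 2.7228;  PNT prediction ≈ 2.7065.

π(555) = 101 and π(1779) = 275, so π(1779)/π(555) ≈ 2.7228. The PNT-predicted ratio is (1779/ln(1779)) / (555/ln(555)) ≈ 2.7065. The two agree to within a few percent, as expected.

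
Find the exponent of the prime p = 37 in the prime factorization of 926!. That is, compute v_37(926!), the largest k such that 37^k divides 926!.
v_37(926!) = 25

Legendre's formula: v_p(n!) = Σ_{k ≥ 1} ⌊n / p^k⌋. For p = 37, n = 926, the terms are:
  ⌊926/37^1⌋ = ⌊926/37⌋ = 25
(the next term ⌊926/37^2⌋ = 0, terminating the sum). Summing: v_37(926!) = 25 = 25.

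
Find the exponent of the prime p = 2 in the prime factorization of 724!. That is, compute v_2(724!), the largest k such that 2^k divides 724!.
v_2(724!) = 719

Legendre's formula: v_p(n!) = Σ_{k ≥ 1} ⌊n / p^k⌋. For p = 2, n = 724, the terms are:
  ⌊724/2^1⌋ = ⌊724/2⌋ = 362
  ⌊724/2^2⌋ = ⌊724/4⌋ = 181
  ⌊724/2^3⌋ = ⌊724/8⌋ = 90
  ⌊724/2^4⌋ = ⌊724/16⌋ = 45
  ⌊724/2^5⌋ = ⌊724/32⌋ = 22
  ⌊724/2^6⌋ = ⌊724/64⌋ = 11
  ⌊724/2^7⌋ = ⌊724/128⌋ = 5
  ⌊724/2^8⌋ = ⌊724/256⌋ = 2
  ⌊724/2^9⌋ = ⌊724/512⌋ = 1
(the next term ⌊724/2^10⌋ = 0, terminating the sum). Summing: v_2(724!) = 362 + 181 + 90 + 45 + 22 + 11 + 5 + 2 + 1 = 719.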